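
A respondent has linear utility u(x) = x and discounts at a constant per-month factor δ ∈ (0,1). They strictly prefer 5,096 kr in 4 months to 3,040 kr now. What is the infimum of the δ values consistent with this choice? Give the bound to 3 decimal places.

δ > 0.879

Comparing present values: 3040 < δ^4·5096.
Hence δ^4 > 3040/5096 = 0.59655, and x ↦ x^(1/4) is increasing on (0,∞).
δ > (3040/5096)^(1/4) ≈ 0.879.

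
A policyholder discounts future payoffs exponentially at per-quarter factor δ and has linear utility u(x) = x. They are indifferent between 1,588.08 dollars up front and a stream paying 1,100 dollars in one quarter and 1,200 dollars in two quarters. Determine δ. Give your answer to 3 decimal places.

δ ≈ 0.780

Present value of the stream is 1100·δ + 1200·δ². Indifference gives 1100δ + 1200δ² = 1588.08.
So 1200δ² + 1100δ − 1588.08 = 0.
δ = (−1100 + √(1100² + 4·1200·1588.08)) / (2·1200) = (−1100 + √8832784.00) / 2400 ≈ 0.780.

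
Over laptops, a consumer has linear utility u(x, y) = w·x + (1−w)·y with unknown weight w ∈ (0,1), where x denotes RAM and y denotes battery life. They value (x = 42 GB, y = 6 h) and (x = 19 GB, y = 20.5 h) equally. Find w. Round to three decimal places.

w = 0.387

Equating utilities: w·42 + (1−w)·6 = w·19 + (1−w)·20.5.
w·(42−19) = (1−w)·(20.5−6), i.e. w·23 = (1−w)·14.5.
So w/(1−w) = 14.5/23 = 0.6304, giving w = 14.5/(23+14.5) = 0.387.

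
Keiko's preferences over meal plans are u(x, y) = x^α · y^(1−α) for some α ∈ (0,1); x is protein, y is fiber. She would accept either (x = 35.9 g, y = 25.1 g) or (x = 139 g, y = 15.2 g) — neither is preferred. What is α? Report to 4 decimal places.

Set the two utilities equal: 35.9^α·25.1^(1−α) = 139^α·15.2^(1−α).
Taking logs: α·ln 35.9 + (1−α)·ln 25.1 = α·ln 139 + (1−α)·ln 15.2, i.e. α·-1.3537366 = (1−α)·-0.5015724.
Thus α·(-1.8553090) = -0.5015724, so α = -0.5015724/-1.8553090 ≈ 0.2703.

α ≈ 0.2703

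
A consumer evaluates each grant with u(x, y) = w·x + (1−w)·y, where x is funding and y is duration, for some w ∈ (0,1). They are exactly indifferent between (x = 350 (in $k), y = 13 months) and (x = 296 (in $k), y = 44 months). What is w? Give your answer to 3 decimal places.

w = 0.365

Indifference: w·350 + (1−w)·13 = w·296 + (1−w)·44.
Collecting terms: w·54 = (1−w)·31.
So w/(1−w) = 31/54 = 0.5741, giving w = 31/(54+31) = 0.365.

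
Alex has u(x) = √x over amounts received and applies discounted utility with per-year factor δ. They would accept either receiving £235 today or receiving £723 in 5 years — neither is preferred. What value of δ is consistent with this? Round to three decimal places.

δ ≈ 0.894

Indifference means u(235) = δ^5 · u(723), so δ^5 = u(235)/u(723).
Since u(x) = √x, δ^5 = √(235/723) = 0.57012.
Hence δ = (0.57012)^(1/5) = 0.89370.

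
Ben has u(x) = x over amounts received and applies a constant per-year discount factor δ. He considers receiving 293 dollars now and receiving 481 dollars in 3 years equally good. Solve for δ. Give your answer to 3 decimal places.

Equating discounted utilities: u(293) = δ^3·u(481) ⇒ δ^3 = u(293)/u(481).
With u(x) = x: δ^3 = 293/481 = 0.60915.
Taking the cube root: δ = 0.60915^(1/3) ≈ 0.848.

δ ≈ 0.848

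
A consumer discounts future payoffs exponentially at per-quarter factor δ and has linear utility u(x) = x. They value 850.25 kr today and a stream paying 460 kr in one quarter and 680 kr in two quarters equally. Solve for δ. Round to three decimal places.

Equating present values: 850.25 = 460δ + 680δ².
Rearranged: 680δ² + 460δ − 850.25 = 0.
δ = (−460 + √(460² + 4·680·850.25)) / (2·680) = (−460 + √2524280.00) / 1360 ≈ 0.830.

δ ≈ 0.830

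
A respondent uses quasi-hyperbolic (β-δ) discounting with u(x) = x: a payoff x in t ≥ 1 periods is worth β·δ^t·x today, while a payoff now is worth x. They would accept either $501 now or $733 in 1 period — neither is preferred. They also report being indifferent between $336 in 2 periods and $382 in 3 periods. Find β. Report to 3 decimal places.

The second indifference involves only future payoffs, so β cancels: β·δ^2·336 = β·δ^3·382, giving δ = 336/382 = 0.87958.
Now use the now-vs-future pair: 501 = β·δ·733 gives β = 501/(0.87958·733) ≈ 0.777.

β ≈ 0.777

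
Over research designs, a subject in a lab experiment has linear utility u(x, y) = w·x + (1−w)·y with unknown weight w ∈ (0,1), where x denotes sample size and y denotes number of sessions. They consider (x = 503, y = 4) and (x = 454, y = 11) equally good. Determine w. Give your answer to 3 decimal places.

w = 0.125

u(503,4) = u(454,11) means w·503 + (1−w)·4 = w·454 + (1−w)·11.
Rearranging, 49·w − 7·(1−w) = 0.
Hence w = 7/(49+7) = 7/56 = 0.125.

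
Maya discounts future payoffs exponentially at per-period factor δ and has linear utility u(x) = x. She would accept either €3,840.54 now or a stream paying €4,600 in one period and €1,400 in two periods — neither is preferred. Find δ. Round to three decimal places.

δ ≈ 0.690

Present value of the stream is 4600·δ + 1400·δ². Indifference gives 4600δ + 1400δ² = 3840.54.
Rearranged: 1400δ² + 4600δ − 3840.54 = 0.
By the quadratic formula (taking the positive root), δ = (−4600 + √42667024.00) / 2800 ≈ 0.690.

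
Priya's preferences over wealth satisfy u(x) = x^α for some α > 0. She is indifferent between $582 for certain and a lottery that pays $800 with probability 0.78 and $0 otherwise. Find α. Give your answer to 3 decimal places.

α ≈ 0.781

Since u(0) = 0, the lottery's EU is 0.78·800^α.
Indifference: 582^α = 0.78·800^α, so (582/800)^α = 0.78.
Taking logs: α·ln(582/800) = ln(0.78), so α = -0.248461 / -0.318141 ≈ 0.781.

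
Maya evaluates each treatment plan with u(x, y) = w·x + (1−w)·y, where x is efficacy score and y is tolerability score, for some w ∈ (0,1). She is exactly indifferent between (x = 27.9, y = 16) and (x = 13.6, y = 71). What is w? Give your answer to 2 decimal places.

w = 0.79

Indifference: w·27.9 + (1−w)·16 = w·13.6 + (1−w)·71.
Rearranging, 14.3·w − 55·(1−w) = 0.
Hence w = 55/(14.3+55) = 55/69.3 = 0.79.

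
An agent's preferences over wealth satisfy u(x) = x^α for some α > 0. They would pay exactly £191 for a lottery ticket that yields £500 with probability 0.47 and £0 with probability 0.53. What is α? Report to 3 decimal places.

α ≈ 0.785

The lottery's expected utility is 0.47·u(500) + 0.53·u(0) = 0.47·500^α (since u(0) = 0 for α > 0).
Equating: 191^α = 0.47·500^α, i.e. 0.3820^α = 0.47.
α = ln(0.47) / ln(191/500) = -0.755023/-0.962335 ≈ 0.785.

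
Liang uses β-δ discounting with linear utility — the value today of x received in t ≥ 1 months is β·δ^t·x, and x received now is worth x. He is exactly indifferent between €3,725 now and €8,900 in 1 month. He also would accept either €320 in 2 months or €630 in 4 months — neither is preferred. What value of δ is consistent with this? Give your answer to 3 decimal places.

δ ≈ 0.713

Both payoffs in the second observation are in the future, so β drops out: δ^2·320 = δ^4·630 ⇒ δ^2 = 320/630 = 0.50794, so δ = 0.71270.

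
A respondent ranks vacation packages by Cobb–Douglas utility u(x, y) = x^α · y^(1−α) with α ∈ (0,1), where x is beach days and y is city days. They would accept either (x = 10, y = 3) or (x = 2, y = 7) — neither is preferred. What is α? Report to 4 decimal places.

Set the two utilities equal: 10^α·3^(1−α) = 2^α·7^(1−α).
Rearrange to (10/2)^α = (7/3)^(1−α) and take logs: α·1.6094379 = (1−α)·0.8472979.
So α/(1−α) = (0.8472979)/(1.6094379) = 0.5264558, and α = 0.5264558/1.5264558 ≈ 0.3449.

α ≈ 0.3449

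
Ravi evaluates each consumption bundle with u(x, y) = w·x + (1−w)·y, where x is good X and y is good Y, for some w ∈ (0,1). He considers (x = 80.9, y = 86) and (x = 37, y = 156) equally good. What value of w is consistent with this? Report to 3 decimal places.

w = 0.615

Equating utilities: w·80.9 + (1−w)·86 = w·37 + (1−w)·156.
Rearranging, 43.9·w − 70·(1−w) = 0.
So w/(1−w) = 70/43.9 = 1.5945, giving w = 70/(43.9+70) = 0.615.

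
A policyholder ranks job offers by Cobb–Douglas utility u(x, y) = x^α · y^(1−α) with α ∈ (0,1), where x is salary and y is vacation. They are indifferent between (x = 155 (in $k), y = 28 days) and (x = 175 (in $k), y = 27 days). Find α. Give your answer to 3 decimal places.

α ≈ 0.231

The Cobb–Douglas utilities coincide, so 155^α·28^(1−α) = 175^α·27^(1−α).
Rearrange to (155/175)^α = (27/28)^(1−α) and take logs: α·-0.121361 = (1−α)·-0.036368.
Thus α·(-0.157729) = -0.036368, so α = -0.036368/-0.157729 ≈ 0.231.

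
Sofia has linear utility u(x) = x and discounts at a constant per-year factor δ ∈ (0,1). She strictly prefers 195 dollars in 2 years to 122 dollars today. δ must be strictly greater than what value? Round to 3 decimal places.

δ > 0.791

Comparing present values: 122 < δ^2·195.
Hence δ^2 > 122/195 = 0.62564, and x ↦ x^(1/2) is increasing on (0,∞).
δ > (122/195)^(1/2) ≈ 0.791.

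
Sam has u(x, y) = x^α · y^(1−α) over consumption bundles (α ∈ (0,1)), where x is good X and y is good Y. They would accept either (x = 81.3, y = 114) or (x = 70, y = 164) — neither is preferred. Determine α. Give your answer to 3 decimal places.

Set the two utilities equal: 81.3^α·114^(1−α) = 70^α·164^(1−α).
Rearrange to (81.3/70)^α = (164/114)^(1−α) and take logs: α·0.149651 = (1−α)·0.363668.
Thus α·(0.513319) = 0.363668, so α = 0.363668/0.513319 ≈ 0.708.

α ≈ 0.708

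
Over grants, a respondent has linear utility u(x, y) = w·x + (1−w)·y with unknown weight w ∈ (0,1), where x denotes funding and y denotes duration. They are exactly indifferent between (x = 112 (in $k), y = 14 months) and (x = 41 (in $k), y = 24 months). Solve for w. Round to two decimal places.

w = 0.12

Equating utilities: w·112 + (1−w)·14 = w·41 + (1−w)·24.
Rearranging, 71·w − 10·(1−w) = 0.
So w/(1−w) = 10/71 = 0.1408, giving w = 10/(71+10) = 0.12.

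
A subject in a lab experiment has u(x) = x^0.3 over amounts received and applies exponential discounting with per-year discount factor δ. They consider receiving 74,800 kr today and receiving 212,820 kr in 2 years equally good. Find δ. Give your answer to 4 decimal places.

Indifference means u(74800) = δ^2 · u(212820), so δ^2 = u(74800)/u(212820).
With u(x) = x^0.3: δ^2 = 74800^0.3/212820^0.3 = (74800/212820)^0.3 = 0.73075.
So δ = 0.73075^(1/2) ≈ 0.8548.

δ ≈ 0.8548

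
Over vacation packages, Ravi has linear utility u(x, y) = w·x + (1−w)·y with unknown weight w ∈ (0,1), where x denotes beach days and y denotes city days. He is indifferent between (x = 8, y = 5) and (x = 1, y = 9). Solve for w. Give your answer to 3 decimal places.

u(8,5) = u(1,9) means w·8 + (1−w)·5 = w·1 + (1−w)·9.
Collecting terms: w·7 = (1−w)·4.
Hence w = 4/(7+4) = 4/11 = 0.364.

w = 0.364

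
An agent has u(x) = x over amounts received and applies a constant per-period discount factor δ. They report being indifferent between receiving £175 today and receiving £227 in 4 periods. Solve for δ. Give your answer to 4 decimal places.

δ ≈ 0.9370

Indifference means u(175) = δ^4 · u(227), so δ^4 = u(175)/u(227).
With u(x) = x: δ^4 = 175/227 = 0.77093.
Taking the 4th root: δ = 0.77093^(1/4) ≈ 0.9370.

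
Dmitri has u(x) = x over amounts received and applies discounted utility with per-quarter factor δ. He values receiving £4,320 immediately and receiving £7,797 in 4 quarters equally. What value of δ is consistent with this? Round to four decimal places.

δ ≈ 0.8628

The payoff in 4 quarters is discounted by δ^4, so u(4320) = δ^4·u(7797) and δ^4 = u(4320)/u(7797).
With u(x) = x: δ^4 = 4320/7797 = 0.55406.
Taking the 4th root: δ = 0.55406^(1/4) ≈ 0.8628.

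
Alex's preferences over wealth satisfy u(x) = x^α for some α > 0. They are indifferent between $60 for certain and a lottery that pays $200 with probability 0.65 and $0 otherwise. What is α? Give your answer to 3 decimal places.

EU(lottery) = 0.65·200^α + 0.35·0 = 0.65·200^α.
Indifference: 60^α = 0.65·200^α, so (60/200)^α = 0.65.
Take logs: α = ln 0.65 / ln(60/200) ≈ 0.35780.

α ≈ 0.358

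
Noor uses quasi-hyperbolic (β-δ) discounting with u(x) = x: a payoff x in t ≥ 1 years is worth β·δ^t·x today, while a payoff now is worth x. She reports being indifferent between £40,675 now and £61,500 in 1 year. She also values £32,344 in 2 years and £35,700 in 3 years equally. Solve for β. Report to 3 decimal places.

From the later pair, β·δ^2·32344 = β·δ^3·35700; dividing through, δ = 32344/35700 = 0.90599.
Substituting δ into 40675 = β·δ·61500: β = 40675/(55718.655) ≈ 0.730.

β ≈ 0.730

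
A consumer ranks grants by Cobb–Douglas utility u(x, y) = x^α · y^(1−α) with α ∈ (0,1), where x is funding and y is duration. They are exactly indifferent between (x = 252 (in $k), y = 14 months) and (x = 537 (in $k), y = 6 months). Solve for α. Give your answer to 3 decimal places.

α ≈ 0.528

Set the two utilities equal: 252^α·14^(1−α) = 537^α·6^(1−α).
Rearrange to (252/537)^α = (6/14)^(1−α) and take logs: α·-0.756569 = (1−α)·-0.847298.
Thus α·(-1.603867) = -0.847298, so α = -0.847298/-1.603867 ≈ 0.528.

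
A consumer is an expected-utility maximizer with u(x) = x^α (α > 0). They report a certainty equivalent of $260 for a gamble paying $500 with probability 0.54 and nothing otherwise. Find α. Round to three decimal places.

α ≈ 0.942

The lottery's expected utility is 0.54·u(500) + 0.46·u(0) = 0.54·500^α (since u(0) = 0 for α > 0).
Equating: 260^α = 0.54·500^α, i.e. 0.5200^α = 0.54.
α = ln(0.54) / ln(260/500) = -0.616186/-0.653926 ≈ 0.942.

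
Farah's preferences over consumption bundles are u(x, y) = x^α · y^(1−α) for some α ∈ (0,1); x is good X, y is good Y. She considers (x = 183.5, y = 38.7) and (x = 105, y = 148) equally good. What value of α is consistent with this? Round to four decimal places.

Indifference: 183.5^α · 38.7^(1−α) = 105^α · 148^(1−α).
(183.5/105)^α = (148/38.7)^(1−α); take logs: α·ln(183.5/105) = (1−α)·ln(148/38.7), i.e. α·0.5582543 = (1−α)·1.3413727.
So α/(1−α) = (1.3413727)/(0.5582543) = 2.4027987, and α = 2.4027987/3.4027987 ≈ 0.7061.

α ≈ 0.7061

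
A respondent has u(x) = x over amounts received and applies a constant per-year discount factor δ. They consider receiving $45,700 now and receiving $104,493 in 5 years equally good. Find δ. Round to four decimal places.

Equating discounted utilities: u(45700) = δ^5·u(104493) ⇒ δ^5 = u(45700)/u(104493).
With u(x) = x: δ^5 = 45700/104493 = 0.43735.
So δ = 0.43735^(1/5) ≈ 0.8476.

δ ≈ 0.8476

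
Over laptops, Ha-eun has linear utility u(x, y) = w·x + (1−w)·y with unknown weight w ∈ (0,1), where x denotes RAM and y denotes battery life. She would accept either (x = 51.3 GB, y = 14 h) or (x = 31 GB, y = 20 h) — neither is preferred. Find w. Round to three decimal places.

u(51.3,14) = u(31,20) means w·51.3 + (1−w)·14 = w·31 + (1−w)·20.
w·(51.3−31) = (1−w)·(20−14), i.e. w·20.3 = (1−w)·6.
So w/(1−w) = 6/20.3 = 0.2956, giving w = 6/(20.3+6) = 0.228.

w = 0.228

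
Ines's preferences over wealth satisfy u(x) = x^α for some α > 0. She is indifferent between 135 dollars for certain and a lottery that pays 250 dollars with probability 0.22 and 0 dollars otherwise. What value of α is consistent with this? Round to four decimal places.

α ≈ 2.4573

EU(lottery) = 0.22·250^α + 0.78·0 = 0.22·250^α.
Indifference: 135^α = 0.22·250^α, so (135/250)^α = 0.22.
α = ln(0.22) / ln(135/250) = -1.5141277/-0.6161861 ≈ 2.4573.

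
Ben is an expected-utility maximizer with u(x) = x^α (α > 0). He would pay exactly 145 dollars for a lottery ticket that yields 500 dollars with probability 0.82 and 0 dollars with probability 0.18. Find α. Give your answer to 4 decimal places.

α ≈ 0.1603

The lottery's expected utility is 0.82·u(500) + 0.18·u(0) = 0.82·500^α (since u(0) = 0 for α > 0).
Indifference: 145^α = 0.82·500^α, so (145/500)^α = 0.82.
Taking logs: α·ln(145/500) = ln(0.82), so α = -0.1984509 / -1.2378744 ≈ 0.1603.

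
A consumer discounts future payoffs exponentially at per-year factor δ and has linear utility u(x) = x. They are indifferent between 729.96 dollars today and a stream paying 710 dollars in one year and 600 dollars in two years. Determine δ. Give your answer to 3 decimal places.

δ ≈ 0.660

The stream is worth 710δ + 600δ² today, so 710δ + 600δ² = 729.96.
That is, 600δ² + 710δ − 729.96 = 0, a quadratic in δ.
The positive root is δ = [−710 + √(710² + 4·600·729.96)] / (2·600) = (−710 + 1502.000)/1200 ≈ 0.660.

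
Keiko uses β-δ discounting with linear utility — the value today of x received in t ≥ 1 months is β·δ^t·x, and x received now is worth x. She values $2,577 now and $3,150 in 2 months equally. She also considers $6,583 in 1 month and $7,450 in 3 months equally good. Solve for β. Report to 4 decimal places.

β ≈ 0.9258

From the later pair, β·δ^1·6583 = β·δ^3·7450; dividing through, δ^2 = 6583/7450 = 0.88362, so δ = 0.94001.
The first indifference: 2577 = β·δ^2·3150, so β = 2577/(δ^2·3150) = 2577/(0.88362·3150) ≈ 0.9258.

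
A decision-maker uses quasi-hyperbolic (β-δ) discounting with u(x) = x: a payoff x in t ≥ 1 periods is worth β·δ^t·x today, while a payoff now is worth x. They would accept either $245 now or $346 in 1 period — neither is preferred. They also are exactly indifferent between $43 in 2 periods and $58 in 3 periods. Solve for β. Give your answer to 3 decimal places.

The second indifference involves only future payoffs, so β cancels: β·δ^2·43 = β·δ^3·58, giving δ = 43/58 = 0.74138.
Now use the now-vs-future pair: 245 = β·δ·346 gives β = 245/(0.74138·346) ≈ 0.955.

β ≈ 0.955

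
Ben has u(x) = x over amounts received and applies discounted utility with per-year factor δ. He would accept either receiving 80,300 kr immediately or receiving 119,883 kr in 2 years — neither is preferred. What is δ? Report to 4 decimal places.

Equating discounted utilities: u(80300) = δ^2·u(119883) ⇒ δ^2 = u(80300)/u(119883).
With u(x) = x: δ^2 = 80300/119883 = 0.66982.
Taking the square root: δ = 0.66982^(1/2) ≈ 0.8184.

δ ≈ 0.8184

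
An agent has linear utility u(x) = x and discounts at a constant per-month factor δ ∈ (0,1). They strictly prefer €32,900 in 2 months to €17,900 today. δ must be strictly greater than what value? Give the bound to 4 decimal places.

δ > 0.7376

Under u(x) = x this choice says 17900 < δ^2·32900.
Dividing by 32900: δ^2 > 0.54407. Both sides are positive, so the square root keeps the direction.
δ > 0.54407^(1/2) = 0.7376.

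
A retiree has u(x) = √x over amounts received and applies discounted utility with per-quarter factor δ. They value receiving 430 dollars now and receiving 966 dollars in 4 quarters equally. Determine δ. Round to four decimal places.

The payoff in 4 quarters is discounted by δ^4, so u(430) = δ^4·u(966) and δ^4 = u(430)/u(966).
Since u(x) = √x, δ^4 = √(430/966) = 0.66718.
Taking the 4th root: δ = 0.66718^(1/4) ≈ 0.9038.

δ ≈ 0.9038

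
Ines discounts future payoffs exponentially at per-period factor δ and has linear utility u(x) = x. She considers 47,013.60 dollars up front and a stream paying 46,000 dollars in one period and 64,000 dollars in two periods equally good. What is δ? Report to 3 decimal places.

Present value of the stream is 46000·δ + 64000·δ². Indifference gives 46000δ + 64000δ² = 47013.60.
So 64000δ² + 46000δ − 47013.60 = 0.
By the quadratic formula (taking the positive root), δ = (−46000 + √14151481600.00) / 128000 ≈ 0.570.

δ ≈ 0.570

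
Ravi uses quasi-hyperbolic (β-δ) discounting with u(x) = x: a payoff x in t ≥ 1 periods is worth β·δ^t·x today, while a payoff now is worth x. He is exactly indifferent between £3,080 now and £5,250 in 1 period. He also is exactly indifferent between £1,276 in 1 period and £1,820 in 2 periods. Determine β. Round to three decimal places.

From the later pair, β·δ^1·1276 = β·δ^2·1820; dividing through, δ = 1276/1820 = 0.70110.
The first indifference: 3080 = β·δ·5250, so β = 3080/(δ·5250) = 3080/(0.70110·5250) ≈ 0.837.

β ≈ 0.837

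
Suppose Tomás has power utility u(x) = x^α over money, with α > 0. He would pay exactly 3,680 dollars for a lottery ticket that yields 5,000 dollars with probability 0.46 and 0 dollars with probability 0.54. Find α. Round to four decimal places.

α ≈ 2.5333

The lottery's expected utility is 0.46·u(5000) + 0.54·u(0) = 0.46·5000^α (since u(0) = 0 for α > 0).
Equating: 3680^α = 0.46·5000^α, i.e. 0.7360^α = 0.46.
Take logs: α = ln 0.46 / ln(3680/5000) ≈ 2.533328.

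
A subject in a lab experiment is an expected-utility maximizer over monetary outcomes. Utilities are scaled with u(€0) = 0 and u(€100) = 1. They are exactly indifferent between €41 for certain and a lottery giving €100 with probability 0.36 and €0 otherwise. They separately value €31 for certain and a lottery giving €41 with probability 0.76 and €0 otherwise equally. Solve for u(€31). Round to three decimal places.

0.274

First, u(€41) = 0.36·u(€100) + 0.64·u(€0) = 0.36.
Then u(€31) = 0.76·u(€41) + 0.24·u(€0) = 0.76·0.36 + 0.24·0.00 = 0.2736.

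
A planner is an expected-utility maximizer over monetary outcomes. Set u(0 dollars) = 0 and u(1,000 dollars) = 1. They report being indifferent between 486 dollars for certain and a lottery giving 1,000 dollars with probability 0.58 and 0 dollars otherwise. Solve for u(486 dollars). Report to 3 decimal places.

u(486 dollars) equals the lottery's expected utility: 0.58·1 + 0.42·0 = 0.58.

0.580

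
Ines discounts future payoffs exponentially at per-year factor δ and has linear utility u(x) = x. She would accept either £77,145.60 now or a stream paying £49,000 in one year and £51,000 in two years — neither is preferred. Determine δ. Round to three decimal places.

δ ≈ 0.840

Equating present values: 77145.60 = 49000δ + 51000δ².
Rearranged: 51000δ² + 49000δ − 77145.60 = 0.
By the quadratic formula (taking the positive root), δ = (−49000 + √18138702400.00) / 102000 ≈ 0.840.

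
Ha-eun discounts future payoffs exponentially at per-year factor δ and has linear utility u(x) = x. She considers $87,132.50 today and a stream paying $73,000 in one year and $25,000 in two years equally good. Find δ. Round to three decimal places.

Present value of the stream is 73000·δ + 25000·δ². Indifference gives 73000δ + 25000δ² = 87132.50.
So 25000δ² + 73000δ − 87132.50 = 0.
By the quadratic formula (taking the positive root), δ = (−73000 + √14042250000.00) / 50000 ≈ 0.910.

δ ≈ 0.910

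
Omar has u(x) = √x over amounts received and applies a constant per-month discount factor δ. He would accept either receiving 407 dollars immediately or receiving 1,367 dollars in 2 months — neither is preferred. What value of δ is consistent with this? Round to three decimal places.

δ ≈ 0.739

Equating discounted utilities: u(407) = δ^2·u(1367) ⇒ δ^2 = u(407)/u(1367).
With u(x) = √x: δ^2 = √407/√1367 = √(407/1367) = 0.54565.
Hence δ = (0.54565)^(1/2) = 0.73868.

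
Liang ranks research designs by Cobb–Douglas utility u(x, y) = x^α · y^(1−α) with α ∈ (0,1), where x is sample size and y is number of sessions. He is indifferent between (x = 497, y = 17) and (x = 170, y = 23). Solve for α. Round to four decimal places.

α ≈ 0.2198

The Cobb–Douglas utilities coincide, so 497^α·17^(1−α) = 170^α·23^(1−α).
Rearrange to (497/170)^α = (23/17)^(1−α) and take logs: α·1.0727916 = (1−α)·0.3022809.
With A = 1.0727916 and B = 0.3022809: α·A = (1−α)·B, so α = B/(A+B) = 0.3022809/1.3750725 ≈ 0.2198.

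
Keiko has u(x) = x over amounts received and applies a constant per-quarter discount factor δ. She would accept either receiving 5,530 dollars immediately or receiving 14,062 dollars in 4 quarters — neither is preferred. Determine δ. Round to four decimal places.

δ ≈ 0.7919

Equating discounted utilities: u(5530) = δ^4·u(14062) ⇒ δ^4 = u(5530)/u(14062).
With u(x) = x: δ^4 = 5530/14062 = 0.39326.
Hence δ = (0.39326)^(1/4) = 0.791898.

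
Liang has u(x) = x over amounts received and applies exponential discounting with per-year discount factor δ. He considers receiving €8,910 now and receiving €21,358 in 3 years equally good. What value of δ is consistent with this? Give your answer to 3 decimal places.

δ ≈ 0.747

The payoff in 3 years is discounted by δ^3, so u(8910) = δ^3·u(21358) and δ^3 = u(8910)/u(21358).
With u(x) = x: δ^3 = 8910/21358 = 0.41717.
Hence δ = (0.41717)^(1/3) = 0.74720.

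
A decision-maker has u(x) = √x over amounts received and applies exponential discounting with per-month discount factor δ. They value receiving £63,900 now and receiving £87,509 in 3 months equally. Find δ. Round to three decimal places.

δ ≈ 0.949

Indifference means u(63900) = δ^3 · u(87509), so δ^3 = u(63900)/u(87509).
Since u(x) = √x, δ^3 = √(63900/87509) = 0.85452.
Hence δ = (0.85452)^(1/3) = 0.94895.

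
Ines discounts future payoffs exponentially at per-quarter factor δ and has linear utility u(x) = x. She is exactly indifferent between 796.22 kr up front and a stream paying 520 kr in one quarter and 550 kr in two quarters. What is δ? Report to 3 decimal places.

δ ≈ 0.820

Equating present values: 796.22 = 520δ + 550δ².
That is, 550δ² + 520δ − 796.22 = 0, a quadratic in δ.
The positive root is δ = [−520 + √(520² + 4·550·796.22)] / (2·550) = (−520 + 1422.000)/1100 ≈ 0.820.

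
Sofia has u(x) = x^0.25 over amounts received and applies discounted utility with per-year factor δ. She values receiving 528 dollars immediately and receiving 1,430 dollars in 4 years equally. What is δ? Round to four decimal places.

δ ≈ 0.9396

The payoff in 4 years is discounted by δ^4, so u(528) = δ^4·u(1430) and δ^4 = u(528)/u(1430).
With u(x) = x^0.25: δ^4 = 528^0.25/1430^0.25 = (528/1430)^0.25 = 0.77951.
Taking the 4th root: δ = 0.77951^(1/4) ≈ 0.9396.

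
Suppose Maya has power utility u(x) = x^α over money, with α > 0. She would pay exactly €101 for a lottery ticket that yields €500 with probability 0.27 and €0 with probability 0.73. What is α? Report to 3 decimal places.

The lottery's expected utility is 0.27·u(500) + 0.73·u(0) = 0.27·500^α (since u(0) = 0 for α > 0).
Setting u(101) equal to that: 101^α = 0.27·500^α ⇒ (101/500)^α = 0.27.
Taking logs: α·ln(101/500) = ln(0.27), so α = -1.309333 / -1.599488 ≈ 0.819.

α ≈ 0.819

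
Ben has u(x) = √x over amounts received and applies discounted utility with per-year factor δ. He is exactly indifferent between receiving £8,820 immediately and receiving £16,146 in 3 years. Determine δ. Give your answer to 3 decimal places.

Equating discounted utilities: u(8820) = δ^3·u(16146) ⇒ δ^3 = u(8820)/u(16146).
Since u(x) = √x, δ^3 = √(8820/16146) = 0.73910.
So δ = 0.73910^(1/3) ≈ 0.904.

δ ≈ 0.904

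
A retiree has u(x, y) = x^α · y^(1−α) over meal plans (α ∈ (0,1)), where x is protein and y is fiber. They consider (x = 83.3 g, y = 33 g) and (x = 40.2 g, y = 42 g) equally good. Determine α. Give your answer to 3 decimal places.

The Cobb–Douglas utilities coincide, so 83.3^α·33^(1−α) = 40.2^α·42^(1−α).
Taking logs: α·ln 83.3 + (1−α)·ln 33 = α·ln 40.2 + (1−α)·ln 42, i.e. α·0.728582 = (1−α)·0.241162.
With A = 0.728582 and B = 0.241162: α·A = (1−α)·B, so α = B/(A+B) = 0.241162/0.969744 ≈ 0.249.

α ≈ 0.249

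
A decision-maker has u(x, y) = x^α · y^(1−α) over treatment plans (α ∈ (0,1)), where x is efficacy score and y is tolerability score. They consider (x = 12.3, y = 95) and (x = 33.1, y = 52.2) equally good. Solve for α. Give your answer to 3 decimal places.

Indifference: 12.3^α · 95^(1−α) = 33.1^α · 52.2^(1−α).
(12.3/33.1)^α = (52.2/95)^(1−α); take logs: α·ln(12.3/33.1) = (1−α)·ln(52.2/95), i.e. α·-0.989934 = (1−α)·-0.598794.
Thus α·(-1.588728) = -0.598794, so α = -0.598794/-1.588728 ≈ 0.377.

α ≈ 0.377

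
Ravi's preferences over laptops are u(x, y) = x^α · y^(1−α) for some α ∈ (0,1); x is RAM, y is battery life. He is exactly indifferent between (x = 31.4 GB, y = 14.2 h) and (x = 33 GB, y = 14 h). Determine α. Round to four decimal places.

α ≈ 0.2220

The Cobb–Douglas utilities coincide, so 31.4^α·14.2^(1−α) = 33^α·14^(1−α).
Rearrange to (31.4/33)^α = (14/14.2)^(1−α) and take logs: α·-0.0496997 = (1−α)·-0.0141846.
So α/(1−α) = (-0.0141846)/(-0.0496997) = 0.2854061, and α = 0.2854061/1.2854061 ≈ 0.2220.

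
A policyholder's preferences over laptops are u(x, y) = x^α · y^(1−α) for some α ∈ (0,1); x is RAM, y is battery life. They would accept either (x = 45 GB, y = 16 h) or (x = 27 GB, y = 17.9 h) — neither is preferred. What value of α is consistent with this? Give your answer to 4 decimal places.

α ≈ 0.1801

Indifference: 45^α · 16^(1−α) = 27^α · 17.9^(1−α).
(45/27)^α = (17.9/16)^(1−α); take logs: α·ln(45/27) = (1−α)·ln(17.9/16), i.e. α·0.5108256 = (1−α)·0.1122120.
So α/(1−α) = (0.1122120)/(0.5108256) = 0.2196679, and α = 0.2196679/1.2196679 ≈ 0.1801.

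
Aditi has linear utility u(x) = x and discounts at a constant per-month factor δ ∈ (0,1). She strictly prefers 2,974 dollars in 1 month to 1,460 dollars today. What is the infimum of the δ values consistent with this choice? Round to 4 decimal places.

δ > 0.4909

Comparing present values: 1460 < δ·2974.
Dividing through by 2974 gives δ > 0.49092.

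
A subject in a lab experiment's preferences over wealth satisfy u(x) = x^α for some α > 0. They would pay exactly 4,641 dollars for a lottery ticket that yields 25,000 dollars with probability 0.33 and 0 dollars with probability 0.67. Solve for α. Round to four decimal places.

EU(lottery) = 0.33·25000^α + 0.67·0 = 0.33·25000^α.
Indifference: 4641^α = 0.33·25000^α, so (4641/25000)^α = 0.33.
α = ln(0.33) / ln(4641/25000) = -1.1086626/-1.6839460 ≈ 0.6584.

α ≈ 0.6584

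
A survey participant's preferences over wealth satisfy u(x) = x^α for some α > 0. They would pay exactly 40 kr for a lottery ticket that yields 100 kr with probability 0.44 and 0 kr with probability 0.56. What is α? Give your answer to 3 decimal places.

α ≈ 0.896

The lottery's expected utility is 0.44·u(100) + 0.56·u(0) = 0.44·100^α (since u(0) = 0 for α > 0).
Indifference: 40^α = 0.44·100^α, so (40/100)^α = 0.44.
α = ln(0.44) / ln(40/100) = -0.820981/-0.916291 ≈ 0.896.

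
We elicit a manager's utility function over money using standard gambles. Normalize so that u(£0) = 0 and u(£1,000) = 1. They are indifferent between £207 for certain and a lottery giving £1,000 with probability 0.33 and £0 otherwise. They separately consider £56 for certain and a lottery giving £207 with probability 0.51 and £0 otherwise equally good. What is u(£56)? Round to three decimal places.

From the first indifference, u(£207) = 0.33·u(£1,000) + 0.67·u(£0) = 0.33·1 + 0.67·0 = 0.33.
Chaining: u(£56) = 0.51·0.33 + 0.49·0.00 = 0.1683.

0.168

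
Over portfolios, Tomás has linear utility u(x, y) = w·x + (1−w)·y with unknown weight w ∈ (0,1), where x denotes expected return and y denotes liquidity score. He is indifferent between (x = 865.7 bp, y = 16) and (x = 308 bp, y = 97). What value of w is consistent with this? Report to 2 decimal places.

u(865.7,16) = u(308,97) means w·865.7 + (1−w)·16 = w·308 + (1−w)·97.
w·(865.7−308) = (1−w)·(97−16), i.e. w·557.7 = (1−w)·81.
Hence w = 81/(557.7+81) = 81/638.7 = 0.13.

w = 0.13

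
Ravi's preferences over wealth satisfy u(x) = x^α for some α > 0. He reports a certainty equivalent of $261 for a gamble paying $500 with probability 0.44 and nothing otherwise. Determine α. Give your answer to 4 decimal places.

α ≈ 1.2629

Since u(0) = 0, the lottery's EU is 0.44·500^α.
Indifference: 261^α = 0.44·500^α, so (261/500)^α = 0.44.
Taking logs: α·ln(261/500) = ln(0.44), so α = -0.8209806 / -0.6500877 ≈ 1.2629.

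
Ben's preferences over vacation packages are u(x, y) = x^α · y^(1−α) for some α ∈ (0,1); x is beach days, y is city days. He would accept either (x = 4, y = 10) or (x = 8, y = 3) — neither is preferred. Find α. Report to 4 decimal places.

Indifference: 4^α · 10^(1−α) = 8^α · 3^(1−α).
(4/8)^α = (3/10)^(1−α); take logs: α·ln(4/8) = (1−α)·ln(3/10), i.e. α·-0.6931472 = (1−α)·-1.2039728.
With A = -0.6931472 and B = -1.2039728: α·A = (1−α)·B, so α = B/(A+B) = -1.2039728/-1.8971200 ≈ 0.6346.

α ≈ 0.6346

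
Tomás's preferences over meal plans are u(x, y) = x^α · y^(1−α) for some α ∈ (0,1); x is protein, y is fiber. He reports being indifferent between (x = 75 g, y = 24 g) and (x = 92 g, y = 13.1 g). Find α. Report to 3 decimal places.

The Cobb–Douglas utilities coincide, so 75^α·24^(1−α) = 92^α·13.1^(1−α).
Rearrange to (75/92)^α = (13.1/24)^(1−α) and take logs: α·-0.204300 = (1−α)·-0.605442.
With A = -0.204300 and B = -0.605442: α·A = (1−α)·B, so α = B/(A+B) = -0.605442/-0.809742 ≈ 0.748.

α ≈ 0.748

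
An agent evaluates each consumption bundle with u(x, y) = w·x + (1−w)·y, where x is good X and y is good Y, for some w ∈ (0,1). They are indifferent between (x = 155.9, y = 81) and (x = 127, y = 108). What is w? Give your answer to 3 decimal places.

u(155.9,81) = u(127,108) means w·155.9 + (1−w)·81 = w·127 + (1−w)·108.
Rearranging, 28.9·w − 27·(1−w) = 0.
The marginal rate of substitution is 27/28.9, so w = 27/(28.9+27) = 0.483.

w = 0.483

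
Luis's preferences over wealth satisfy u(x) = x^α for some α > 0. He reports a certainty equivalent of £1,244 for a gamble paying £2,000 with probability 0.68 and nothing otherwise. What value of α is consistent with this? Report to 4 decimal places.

The lottery's expected utility is 0.68·u(2000) + 0.32·u(0) = 0.68·2000^α (since u(0) = 0 for α > 0).
Indifference: 1244^α = 0.68·2000^α, so (1244/2000)^α = 0.68.
Taking logs: α·ln(1244/2000) = ln(0.68), so α = -0.3856625 / -0.4748152 ≈ 0.8122.

α ≈ 0.8122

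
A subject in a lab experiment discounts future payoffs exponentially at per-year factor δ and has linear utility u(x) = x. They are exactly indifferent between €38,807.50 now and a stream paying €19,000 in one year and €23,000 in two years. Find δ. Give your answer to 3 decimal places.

δ ≈ 0.950

The stream is worth 19000δ + 23000δ² today, so 19000δ + 23000δ² = 38807.50.
Rearranged: 23000δ² + 19000δ − 38807.50 = 0.
By the quadratic formula (taking the positive root), δ = (−19000 + √3931290000.00) / 46000 ≈ 0.950.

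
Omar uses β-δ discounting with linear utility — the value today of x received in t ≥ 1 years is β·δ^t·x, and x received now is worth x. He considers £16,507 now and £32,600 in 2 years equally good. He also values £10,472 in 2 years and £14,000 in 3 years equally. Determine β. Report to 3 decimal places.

β ≈ 0.905

The second indifference involves only future payoffs, so β cancels: β·δ^2·10472 = β·δ^3·14000, giving δ = 10472/14000 = 0.74800.
The first indifference: 16507 = β·δ^2·32600, so β = 16507/(δ^2·32600) = 16507/(0.55950·32600) ≈ 0.905.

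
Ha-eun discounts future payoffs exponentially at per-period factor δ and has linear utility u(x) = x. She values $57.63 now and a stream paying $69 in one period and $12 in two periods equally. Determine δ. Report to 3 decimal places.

δ ≈ 0.740

The stream is worth 69δ + 12δ² today, so 69δ + 12δ² = 57.63.
So 12δ² + 69δ − 57.63 = 0.
The positive root is δ = [−69 + √(69² + 4·12·57.63)] / (2·12) = (−69 + 86.760)/24 ≈ 0.740.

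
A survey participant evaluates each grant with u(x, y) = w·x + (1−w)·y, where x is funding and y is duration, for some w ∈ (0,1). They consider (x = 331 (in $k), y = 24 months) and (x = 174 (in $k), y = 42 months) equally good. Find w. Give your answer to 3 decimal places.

w = 0.103

u(331,24) = u(174,42) means w·331 + (1−w)·24 = w·174 + (1−w)·42.
Rearranging, 157·w − 18·(1−w) = 0.
The marginal rate of substitution is 18/157, so w = 18/(157+18) = 0.103.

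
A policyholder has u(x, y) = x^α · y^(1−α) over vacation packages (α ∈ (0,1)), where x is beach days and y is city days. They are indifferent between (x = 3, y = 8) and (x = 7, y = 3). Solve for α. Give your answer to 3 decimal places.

α ≈ 0.537

Set the two utilities equal: 3^α·8^(1−α) = 7^α·3^(1−α).
(3/7)^α = (3/8)^(1−α); take logs: α·ln(3/7) = (1−α)·ln(3/8), i.e. α·-0.847298 = (1−α)·-0.980829.
Thus α·(-1.828127) = -0.980829, so α = -0.980829/-1.828127 ≈ 0.537.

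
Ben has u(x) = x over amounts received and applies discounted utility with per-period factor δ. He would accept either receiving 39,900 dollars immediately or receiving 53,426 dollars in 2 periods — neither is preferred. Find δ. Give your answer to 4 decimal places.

δ ≈ 0.8642

The payoff in 2 periods is discounted by δ^2, so u(39900) = δ^2·u(53426) and δ^2 = u(39900)/u(53426).
With u(x) = x: δ^2 = 39900/53426 = 0.74683.
Hence δ = (0.74683)^(1/2) = 0.864192.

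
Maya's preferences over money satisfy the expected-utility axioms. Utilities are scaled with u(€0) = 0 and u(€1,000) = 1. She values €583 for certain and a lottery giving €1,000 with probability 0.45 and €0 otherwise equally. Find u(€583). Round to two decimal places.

0.45

By the standard-gamble method, u(€583) is just the indifference probability on the best outcome: 0.45.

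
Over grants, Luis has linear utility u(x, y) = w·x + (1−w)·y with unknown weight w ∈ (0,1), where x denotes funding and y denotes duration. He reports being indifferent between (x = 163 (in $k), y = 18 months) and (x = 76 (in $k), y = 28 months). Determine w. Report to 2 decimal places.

w = 0.10

Indifference: w·163 + (1−w)·18 = w·76 + (1−w)·28.
Collecting terms: w·87 = (1−w)·10.
The marginal rate of substitution is 10/87, so w = 10/(87+10) = 0.10.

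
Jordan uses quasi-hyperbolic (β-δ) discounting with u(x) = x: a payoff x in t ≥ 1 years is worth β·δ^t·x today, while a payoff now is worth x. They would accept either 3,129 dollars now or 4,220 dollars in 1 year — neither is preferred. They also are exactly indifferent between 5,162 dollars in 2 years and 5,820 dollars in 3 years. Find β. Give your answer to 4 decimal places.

From the later pair, β·δ^2·5162 = β·δ^3·5820; dividing through, δ = 5162/5820 = 0.88694.
Now use the now-vs-future pair: 3129 = β·δ·4220 gives β = 3129/(0.88694·4220) ≈ 0.8360.

β ≈ 0.8360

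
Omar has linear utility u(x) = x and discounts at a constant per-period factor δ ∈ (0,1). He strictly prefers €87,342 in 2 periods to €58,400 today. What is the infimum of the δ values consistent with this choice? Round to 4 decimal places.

δ > 0.8177

The preference means 58400 < δ^2·87342.
Dividing by 87342: δ^2 > 0.66864. Both sides are positive, so the square root keeps the direction.
δ > (58400/87342)^(1/2) ≈ 0.8177.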